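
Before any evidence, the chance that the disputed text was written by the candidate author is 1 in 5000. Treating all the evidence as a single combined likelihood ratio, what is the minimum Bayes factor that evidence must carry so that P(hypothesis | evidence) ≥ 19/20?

94981

Prior odds = 0.0002/0.9998 = 1/4999.
Target odds = 0.95/0.05 = 19.
Required Bayes factor = 19 ÷ (1/4999) = 94981.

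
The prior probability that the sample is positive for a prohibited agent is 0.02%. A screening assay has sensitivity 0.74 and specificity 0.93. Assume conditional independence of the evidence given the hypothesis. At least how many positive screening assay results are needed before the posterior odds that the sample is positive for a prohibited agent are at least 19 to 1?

5

Prior odds = 0.0002/0.9998 = 1/4999.
False-positive rate = 1 − 0.93 = 0.07; likelihood ratio of a positive = 0.74/0.07 = 74/7.
Target odds = 19.
Require (74/7)ⁿ ≥ 19 ÷ (1/4999) = 94981.
(74/7)⁴ = 29986576/2401 falls short of 94981 but (74/7)⁵ ≈132029 reaches it, so n = 5.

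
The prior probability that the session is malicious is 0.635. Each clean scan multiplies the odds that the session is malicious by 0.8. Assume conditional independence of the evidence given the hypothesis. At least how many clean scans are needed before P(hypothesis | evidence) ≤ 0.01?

24

Prior odds = 0.635/0.365 = 127/73.
Likelihood ratio per clean scan = 0.8.
Target posterior odds = 0.01/0.99 = 1/99.
Need (127/73) × 0.8ⁿ ≤ 1/99, i.e. 0.8ⁿ ≤ 73/12573.
0.8²³ ≈0.00590296 is still above 73/12573 but 0.8²⁴ ≈0.00472237 is at or below it, so n = 24.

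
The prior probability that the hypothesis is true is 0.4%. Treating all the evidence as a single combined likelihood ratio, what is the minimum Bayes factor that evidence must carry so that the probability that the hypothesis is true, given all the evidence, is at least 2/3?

498

Prior odds = 0.004/0.996 = 1/249.
Target odds = (2/3)/(1/3) = 2.
Required Bayes factor = 2 ÷ (1/249) = 498.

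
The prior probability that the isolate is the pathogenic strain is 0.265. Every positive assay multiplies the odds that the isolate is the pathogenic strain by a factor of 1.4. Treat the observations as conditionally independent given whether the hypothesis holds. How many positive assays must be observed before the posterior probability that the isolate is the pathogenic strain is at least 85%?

9

Prior odds = 0.265/0.735 = 53/147.
Likelihood ratio per positive assay = 1.4.
Target posterior odds = 0.85/0.15 = 17/3.
Require 1.4ⁿ ≥ 17/3 ÷ (53/147) = 833/53.
1.4⁸ = 5764801/390625 falls short of 833/53 but 1.4⁹ = 40353607/1953125 reaches it, so n = 9.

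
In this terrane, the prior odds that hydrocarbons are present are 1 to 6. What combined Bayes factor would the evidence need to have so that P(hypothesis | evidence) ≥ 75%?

Prior odds = 1/6.
Target odds = 0.75/0.25 = 3.
Required Bayes factor = 3 ÷ (1/6) = 18.

18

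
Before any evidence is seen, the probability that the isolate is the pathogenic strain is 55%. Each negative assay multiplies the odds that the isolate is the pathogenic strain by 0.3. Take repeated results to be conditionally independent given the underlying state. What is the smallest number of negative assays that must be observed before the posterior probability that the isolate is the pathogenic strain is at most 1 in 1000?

6

Prior odds: 0.55 ÷ 0.45 = 11/9.
Likelihood ratio per negative assay = 0.3.
Target posterior odds = 0.001/0.999 = 1/999.
Need (11/9) × 0.3ⁿ ≤ 1/999, i.e. 0.3ⁿ ≤ 1/1221.
0.3⁵ = 243/100000 is still above 1/1221 but 0.3⁶ = 729/1000000 is at or below it, so n = 6.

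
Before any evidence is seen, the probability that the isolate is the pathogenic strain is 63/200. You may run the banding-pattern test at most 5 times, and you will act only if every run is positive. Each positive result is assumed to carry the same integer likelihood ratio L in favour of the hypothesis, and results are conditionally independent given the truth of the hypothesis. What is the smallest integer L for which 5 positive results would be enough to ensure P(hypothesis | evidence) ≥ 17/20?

2

Prior odds = 0.315/0.685 = 63/137.
Target odds = 0.85/0.15 = 17/3.
Need L⁵ ≥ 17/3 ÷ (63/137) = 2329/189.
1⁵ = 1 < 2329/189 ≤ 32 = 2⁵, so L = 2.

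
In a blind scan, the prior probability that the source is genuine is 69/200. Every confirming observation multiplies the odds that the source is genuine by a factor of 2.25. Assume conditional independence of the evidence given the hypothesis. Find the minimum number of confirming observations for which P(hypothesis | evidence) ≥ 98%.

6

Prior odds = 0.345/0.655 = 69/131.
Likelihood ratio per confirming observation = 2.25.
Target odds: 0.98 ÷ 0.02 = 49.
Require 2.25ⁿ ≥ 49 ÷ (69/131) = 6419/69.
2.25⁵ = 59049/1024 falls short of 6419/69 but 2.25⁶ = 531441/4096 reaches it, so n = 6.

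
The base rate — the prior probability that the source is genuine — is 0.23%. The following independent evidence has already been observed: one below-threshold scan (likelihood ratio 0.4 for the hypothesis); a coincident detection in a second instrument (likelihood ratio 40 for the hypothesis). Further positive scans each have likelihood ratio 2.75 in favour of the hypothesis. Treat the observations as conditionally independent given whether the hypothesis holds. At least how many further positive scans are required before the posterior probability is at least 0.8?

Prior odds = 0.0023/0.9977 = 23/9977.
Combined Bayes factor of the evidence already in hand = 0.4 × 40 = 16.
Odds after that evidence = (23/9977) × 16 = 368/9977.
Target odds = 0.8/0.2 = 4.
Need 2.75ⁿ ≥ 4 ÷ (368/9977) = 9977/92.
2.75⁴ = 57.19140625 falls short of 9977/92 but 2.75⁵ = 161051/1024 reaches it, so n = 5.

5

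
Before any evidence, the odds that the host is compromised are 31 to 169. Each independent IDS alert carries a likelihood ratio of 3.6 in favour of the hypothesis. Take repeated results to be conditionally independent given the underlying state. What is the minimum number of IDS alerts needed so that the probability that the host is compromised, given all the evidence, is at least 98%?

5

Prior odds = 31/169.
Likelihood ratio per IDS alert = 3.6.
Target posterior odds = 0.98/0.02 = 49.
Require 3.6ⁿ ≥ 49 ÷ (31/169) = 8281/31.
3.6⁴ = 167.9616 falls short of 8281/31 but 3.6⁵ = 604.66176 reaches it, so n = 5.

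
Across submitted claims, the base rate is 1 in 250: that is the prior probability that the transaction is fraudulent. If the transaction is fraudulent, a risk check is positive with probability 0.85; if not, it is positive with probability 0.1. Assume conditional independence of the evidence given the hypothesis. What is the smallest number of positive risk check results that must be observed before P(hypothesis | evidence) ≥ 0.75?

4

Prior odds: 0.004 ÷ 0.996 = 1/249.
Likelihood ratio of a positive = 0.85/0.1 = 8.5.
Target odds: 0.75 ÷ 0.25 = 3.
Need (1/249) × 8.5ⁿ ≥ 3, i.e. 8.5ⁿ ≥ 747.
8.5³ = 614.125 falls short of 747 but 8.5⁴ = 5220.0625 reaches it, so n = 4.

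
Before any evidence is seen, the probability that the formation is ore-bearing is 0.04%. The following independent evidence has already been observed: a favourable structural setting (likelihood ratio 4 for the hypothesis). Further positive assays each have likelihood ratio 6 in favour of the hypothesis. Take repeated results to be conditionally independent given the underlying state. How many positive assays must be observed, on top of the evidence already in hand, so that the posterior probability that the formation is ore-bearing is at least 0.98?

6

Prior odds = 0.0004/0.9996 = 1/2499.
Bayes factor of the evidence already in hand = 4.
Odds after that evidence = (1/2499) × 4 = 4/2499.
Target odds = 0.98/0.02 = 49.
Need 6ⁿ ≥ 49 ÷ (4/2499) = 30612.75.
6⁵ = 7776 falls short of 30612.75 but 6⁶ = 46656 reaches it, so n = 6.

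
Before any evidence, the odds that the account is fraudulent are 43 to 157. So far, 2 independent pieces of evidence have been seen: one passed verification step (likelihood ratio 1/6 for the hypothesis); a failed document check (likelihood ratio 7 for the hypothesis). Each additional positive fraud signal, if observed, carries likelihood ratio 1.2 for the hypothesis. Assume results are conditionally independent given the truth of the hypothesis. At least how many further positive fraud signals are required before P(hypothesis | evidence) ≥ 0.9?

19

Prior odds = 43/157.
Combined Bayes factor of the evidence already in hand = (1/6) × 7 = 7/6.
Odds after that evidence = (43/157) × 7/6 = 301/942.
Target odds = 0.9/0.1 = 9.
Need 1.2ⁿ ≥ 9 ÷ (301/942) = 8478/301.
1.2¹⁸ ≈26.6233 falls short of 8478/301 but 1.2¹⁹ ≈31.948 reaches it, so n = 19.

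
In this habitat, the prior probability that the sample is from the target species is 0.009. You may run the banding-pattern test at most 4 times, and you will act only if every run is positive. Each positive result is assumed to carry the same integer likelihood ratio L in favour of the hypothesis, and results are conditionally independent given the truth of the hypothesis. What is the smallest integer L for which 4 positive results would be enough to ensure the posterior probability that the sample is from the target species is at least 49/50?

Prior odds = 0.009/0.991 = 9/991.
Target odds = 0.98/0.02 = 49.
Need L⁴ ≥ 49 ÷ (9/991) = 48559/9.
8⁴ = 4096 < 48559/9 ≤ 6561 = 9⁴, so L = 9.

9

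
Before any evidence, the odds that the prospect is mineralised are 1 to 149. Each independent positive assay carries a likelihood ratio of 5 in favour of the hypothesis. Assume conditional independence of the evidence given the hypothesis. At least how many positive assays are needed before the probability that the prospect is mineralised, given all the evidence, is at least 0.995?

Prior odds = 1/149.
Likelihood ratio per positive assay = 5.
Target posterior odds = 0.995/0.005 = 199.
Need (1/149) × 5ⁿ ≥ 199, i.e. 5ⁿ ≥ 29651.
5⁶ = 15625 falls short of 29651 but 5⁷ = 78125 reaches it, so n = 7.

7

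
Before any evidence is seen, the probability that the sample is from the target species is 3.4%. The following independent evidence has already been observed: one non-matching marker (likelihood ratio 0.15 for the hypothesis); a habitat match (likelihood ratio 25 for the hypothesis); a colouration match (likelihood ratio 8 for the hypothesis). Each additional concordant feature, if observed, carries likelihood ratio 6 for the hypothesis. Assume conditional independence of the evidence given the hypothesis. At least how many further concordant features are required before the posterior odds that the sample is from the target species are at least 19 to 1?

Prior odds = 0.034/0.966 = 17/483.
Combined Bayes factor of the evidence already in hand = 0.15 × 25 × 8 = 30.
Odds after that evidence = (17/483) × 30 = 170/161.
Target odds = 19.
Need 6ⁿ ≥ 19 ÷ (170/161) = 3059/170.
6¹ = 6 falls short of 3059/170 but 6² = 36 reaches it, so n = 2.

2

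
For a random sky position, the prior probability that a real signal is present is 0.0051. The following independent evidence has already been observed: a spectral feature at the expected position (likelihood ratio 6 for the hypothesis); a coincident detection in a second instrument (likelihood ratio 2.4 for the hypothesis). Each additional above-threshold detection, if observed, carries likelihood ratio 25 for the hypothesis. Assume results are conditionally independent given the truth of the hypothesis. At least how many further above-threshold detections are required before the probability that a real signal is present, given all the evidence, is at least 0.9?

2

Prior odds = 0.0051/0.9949 = 51/9949.
Combined Bayes factor of the evidence already in hand = 6 × 2.4 = 14.4.
Odds after that evidence = (51/9949) × 14.4 = 3672/49745.
Target odds = 0.9/0.1 = 9.
Need 25ⁿ ≥ 9 ÷ (3672/49745) = 49745/408.
25¹ = 25 falls short of 49745/408 but 25² = 625 reaches it, so n = 2.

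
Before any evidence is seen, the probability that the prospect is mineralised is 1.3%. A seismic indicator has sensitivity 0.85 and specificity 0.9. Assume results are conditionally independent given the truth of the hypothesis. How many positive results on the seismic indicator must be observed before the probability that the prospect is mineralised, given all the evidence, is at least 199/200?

Prior odds = 0.013/0.987 = 13/987.
False-positive rate = 1 − 0.9 = 0.1; likelihood ratio of a positive = 0.85/0.1 = 8.5.
Target odds: 0.995 ÷ 0.005 = 199.
Need (13/987) × 8.5ⁿ ≥ 199, i.e. 8.5ⁿ ≥ 196413/13.
8.5⁴ = 5220.0625 falls short of 196413/13 but 8.5⁵ = 44370.53125 reaches it, so n = 5.

5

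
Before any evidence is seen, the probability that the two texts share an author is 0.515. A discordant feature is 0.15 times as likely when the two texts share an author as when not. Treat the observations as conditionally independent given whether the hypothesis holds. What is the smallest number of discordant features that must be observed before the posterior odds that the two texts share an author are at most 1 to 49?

3

Prior odds = 0.515/0.485 = 103/97.
Likelihood ratio per discordant feature = 0.15.
Target odds = 1/49.
Need (103/97) × 0.15ⁿ ≤ 1/49, i.e. 0.15ⁿ ≤ 97/5047.
0.15² = 0.0225 is still above 97/5047 but 0.15³ = 0.003375 is at or below it, so n = 3.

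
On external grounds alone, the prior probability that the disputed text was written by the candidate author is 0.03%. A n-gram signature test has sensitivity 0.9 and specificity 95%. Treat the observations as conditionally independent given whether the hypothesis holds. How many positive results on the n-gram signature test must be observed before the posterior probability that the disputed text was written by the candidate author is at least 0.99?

5

Prior odds = 0.0003/0.9997 = 3/9997.
False-positive rate = 1 − 0.95 = 0.05; likelihood ratio of a positive = 0.9/0.05 = 18.
Target posterior odds = 0.99/0.01 = 99.
Require 18ⁿ ≥ 99 ÷ (3/9997) = 329901.
18⁴ = 104976 falls short of 329901 but 18⁵ = 1889568 reaches it, so n = 5.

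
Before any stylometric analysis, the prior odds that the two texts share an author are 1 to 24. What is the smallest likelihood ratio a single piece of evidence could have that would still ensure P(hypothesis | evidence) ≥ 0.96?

Prior odds = 1/24.
Target odds = 0.96/0.04 = 24.
Required Bayes factor = 24 ÷ (1/24) = 576.

576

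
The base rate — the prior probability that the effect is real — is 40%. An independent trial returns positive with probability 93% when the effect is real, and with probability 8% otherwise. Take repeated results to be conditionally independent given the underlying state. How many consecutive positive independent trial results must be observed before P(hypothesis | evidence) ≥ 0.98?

2

Prior odds = 0.4/0.6 = 2/3.
Likelihood ratio of a positive result = 0.93/0.08 = 11.625.
Target odds: 0.98 ÷ 0.02 = 49.
Need (2/3) × 11.625ⁿ ≥ 49, i.e. 11.625ⁿ ≥ 73.5.
11.625¹ = 11.625 falls short of 73.5 but 11.625² = 135.140625 reaches it, so n = 2.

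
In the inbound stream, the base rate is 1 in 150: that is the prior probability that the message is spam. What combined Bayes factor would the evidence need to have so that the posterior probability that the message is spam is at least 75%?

447

Prior odds = (1/150)/(149/150) = 1/149.
Target odds = 0.75/0.25 = 3.
Required Bayes factor = 3 ÷ (1/149) = 447.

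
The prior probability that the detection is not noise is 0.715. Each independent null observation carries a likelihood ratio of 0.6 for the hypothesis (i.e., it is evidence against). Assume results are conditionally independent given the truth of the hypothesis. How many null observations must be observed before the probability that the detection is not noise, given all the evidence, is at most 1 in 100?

11

Prior odds: 0.715 ÷ 0.285 = 143/57.
Likelihood ratio per null observation = 0.6.
Target posterior odds = 0.01/0.99 = 1/99.
Require 0.6ⁿ ≤ 1/99 ÷ (143/57) = 19/4719.
0.6¹⁰ = 59049/9765625 is still above 19/4719 but 0.6¹¹ = 177147/48828125 is at or below it, so n = 11.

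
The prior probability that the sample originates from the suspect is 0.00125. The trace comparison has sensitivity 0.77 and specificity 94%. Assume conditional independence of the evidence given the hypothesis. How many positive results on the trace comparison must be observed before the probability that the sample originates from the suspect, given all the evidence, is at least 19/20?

Prior odds: 0.00125 ÷ 0.99875 = 1/799.
False-positive rate = 1 − 0.94 = 0.06; likelihood ratio of a positive = 0.77/0.06 = 77/6.
Target odds: 0.95 ÷ 0.05 = 19.
Require (77/6)ⁿ ≥ 19 ÷ (1/799) = 15181.
(77/6)³ = 456533/216 falls short of 15181 but (77/6)⁴ = 35153041/1296 reaches it, so n = 4.

4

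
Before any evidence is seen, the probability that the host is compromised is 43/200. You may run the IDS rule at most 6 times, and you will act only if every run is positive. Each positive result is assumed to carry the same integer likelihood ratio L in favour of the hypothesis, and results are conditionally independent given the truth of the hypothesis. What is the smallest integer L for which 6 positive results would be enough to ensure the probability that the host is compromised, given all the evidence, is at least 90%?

Prior odds = 0.215/0.785 = 43/157.
Target odds = 0.9/0.1 = 9.
Need L⁶ ≥ 9 ÷ (43/157) = 1413/43.
1⁶ = 1 < 1413/43 ≤ 64 = 2⁶, so L = 2.

2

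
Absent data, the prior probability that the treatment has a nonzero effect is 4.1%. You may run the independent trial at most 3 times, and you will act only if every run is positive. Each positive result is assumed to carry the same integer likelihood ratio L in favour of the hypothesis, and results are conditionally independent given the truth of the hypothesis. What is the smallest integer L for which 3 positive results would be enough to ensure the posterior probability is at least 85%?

6

Prior odds = 0.041/0.959 = 41/959.
Target odds = 0.85/0.15 = 17/3.
Need L³ ≥ 17/3 ÷ (41/959) = 16303/123.
5³ = 125 < 16303/123 ≤ 216 = 6³, so L = 6.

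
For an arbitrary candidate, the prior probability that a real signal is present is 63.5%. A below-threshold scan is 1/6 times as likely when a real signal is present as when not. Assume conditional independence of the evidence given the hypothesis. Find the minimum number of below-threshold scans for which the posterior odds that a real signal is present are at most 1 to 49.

Prior odds = 0.635/0.365 = 127/73.
Likelihood ratio per below-threshold scan = 1/6.
Target odds = 1/49.
Require (1/6)ⁿ ≤ 1/49 ÷ (127/73) = 73/6223.
(1/6)² = 1/36 is still above 73/6223 but (1/6)³ = 1/216 is at or below it, so n = 3.

3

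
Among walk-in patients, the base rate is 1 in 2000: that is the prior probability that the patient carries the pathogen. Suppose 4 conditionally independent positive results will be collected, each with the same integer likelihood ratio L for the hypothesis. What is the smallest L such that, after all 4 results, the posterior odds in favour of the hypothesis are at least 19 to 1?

Prior odds = 0.0005/0.9995 = 1/1999.
Target odds = 19.
Need L⁴ ≥ 19 ÷ (1/1999) = 37981.
13⁴ = 28561 < 37981 ≤ 38416 = 14⁴, so L = 14.

14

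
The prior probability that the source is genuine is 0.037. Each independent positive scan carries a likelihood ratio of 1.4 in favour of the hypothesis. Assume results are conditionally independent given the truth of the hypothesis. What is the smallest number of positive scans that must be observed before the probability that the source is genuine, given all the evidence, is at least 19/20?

19

Prior odds = 0.037/0.963 = 37/963.
Likelihood ratio per positive scan = 1.4.
Target odds: 0.95 ÷ 0.05 = 19.
Require 1.4ⁿ ≥ 19 ÷ (37/963) = 18297/37.
1.4¹⁸ ≈426.879 falls short of 18297/37 but 1.4¹⁹ ≈597.63 reaches it, so n = 19.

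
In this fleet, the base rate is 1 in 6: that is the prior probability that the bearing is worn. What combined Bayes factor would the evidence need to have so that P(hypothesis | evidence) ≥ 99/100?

Prior odds = (1/6)/(5/6) = 0.2.
Target odds = 0.99/0.01 = 99.
Required Bayes factor = 99 ÷ 0.2 = 495.

495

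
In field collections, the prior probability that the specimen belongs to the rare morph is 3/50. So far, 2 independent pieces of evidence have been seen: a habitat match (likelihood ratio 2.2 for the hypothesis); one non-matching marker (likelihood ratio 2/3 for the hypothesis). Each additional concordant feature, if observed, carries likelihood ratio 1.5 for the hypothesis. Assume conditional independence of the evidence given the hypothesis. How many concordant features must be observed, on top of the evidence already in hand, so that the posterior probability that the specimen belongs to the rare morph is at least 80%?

10

Prior odds = 0.06/0.94 = 3/47.
Combined Bayes factor of the evidence already in hand = 2.2 × (2/3) = 22/15.
Odds after that evidence = (3/47) × 22/15 = 22/235.
Target odds = 0.8/0.2 = 4.
Need 1.5ⁿ ≥ 4 ÷ (22/235) = 470/11.
1.5⁹ = 19683/512 falls short of 470/11 but 1.5¹⁰ = 59049/1024 reaches it, so n = 10.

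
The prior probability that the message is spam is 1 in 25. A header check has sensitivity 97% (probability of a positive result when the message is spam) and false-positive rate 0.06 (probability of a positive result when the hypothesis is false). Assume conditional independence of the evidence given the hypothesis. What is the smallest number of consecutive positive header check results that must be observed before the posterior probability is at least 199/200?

4

Prior odds = 0.04/0.96 = 1/24.
Likelihood ratio of a positive result = 0.97/0.06 = 97/6.
Target odds: 0.995 ÷ 0.005 = 199.
Require (97/6)ⁿ ≥ 199 ÷ (1/24) = 4776.
(97/6)³ = 912673/216 falls short of 4776 but (97/6)⁴ = 88529281/1296 reaches it, so n = 4.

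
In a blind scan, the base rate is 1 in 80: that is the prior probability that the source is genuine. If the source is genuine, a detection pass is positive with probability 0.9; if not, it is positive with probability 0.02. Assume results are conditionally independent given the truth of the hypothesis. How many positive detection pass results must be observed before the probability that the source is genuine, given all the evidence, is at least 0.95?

Prior odds = 0.0125/0.9875 = 1/79.
Likelihood ratio of a positive = 0.9/0.02 = 45.
Target posterior odds = 0.95/0.05 = 19.
Need (1/79) × 45ⁿ ≥ 19, i.e. 45ⁿ ≥ 1501.
45¹ = 45 falls short of 1501 but 45² = 2025 reaches it, so n = 2.

2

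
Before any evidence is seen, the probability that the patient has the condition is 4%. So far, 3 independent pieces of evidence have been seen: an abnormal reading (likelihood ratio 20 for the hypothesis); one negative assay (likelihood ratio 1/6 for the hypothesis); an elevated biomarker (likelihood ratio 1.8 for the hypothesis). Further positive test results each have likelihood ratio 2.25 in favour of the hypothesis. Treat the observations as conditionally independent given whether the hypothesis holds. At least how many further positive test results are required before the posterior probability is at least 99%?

Prior odds = 0.04/0.96 = 1/24.
Combined Bayes factor of the evidence already in hand = 20 × (1/6) × 1.8 = 6.
Odds after that evidence = (1/24) × 6 = 0.25.
Target odds = 0.99/0.01 = 99.
Need 2.25ⁿ ≥ 99 ÷ 0.25 = 396.
2.25⁷ = 4782969/16384 falls short of 396 but 2.25⁸ = 43046721/65536 reaches it, so n = 8.

8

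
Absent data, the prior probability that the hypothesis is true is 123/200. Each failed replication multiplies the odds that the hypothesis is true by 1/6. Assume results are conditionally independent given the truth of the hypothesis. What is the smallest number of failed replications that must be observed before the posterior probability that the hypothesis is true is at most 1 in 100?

3

Prior odds = 0.615/0.385 = 123/77.
Likelihood ratio per failed replication = 1/6.
Target odds: 0.01 ÷ 0.99 = 1/99.
Require (1/6)ⁿ ≤ 1/99 ÷ (123/77) = 7/1107.
(1/6)² = 1/36 is still above 7/1107 but (1/6)³ = 1/216 is at or below it, so n = 3.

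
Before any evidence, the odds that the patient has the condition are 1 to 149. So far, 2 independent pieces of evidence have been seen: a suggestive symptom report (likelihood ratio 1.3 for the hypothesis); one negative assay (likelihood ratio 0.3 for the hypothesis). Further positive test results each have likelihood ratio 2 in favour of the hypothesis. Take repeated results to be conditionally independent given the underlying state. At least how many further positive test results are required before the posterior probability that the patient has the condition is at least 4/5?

11

Prior odds = 1/149.
Combined Bayes factor of the evidence already in hand = 1.3 × 0.3 = 0.39.
Odds after that evidence = (1/149) × 0.39 = 39/14900.
Target odds = 0.8/0.2 = 4.
Need 2ⁿ ≥ 4 ÷ (39/14900) = 59600/39.
2¹⁰ = 1024 falls short of 59600/39 but 2¹¹ = 2048 reaches it, so n = 11.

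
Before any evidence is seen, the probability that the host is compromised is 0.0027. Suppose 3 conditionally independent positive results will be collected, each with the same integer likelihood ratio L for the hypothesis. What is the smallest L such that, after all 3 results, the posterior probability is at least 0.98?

27

Prior odds = 0.0027/0.9973 = 27/9973.
Target odds = 0.98/0.02 = 49.
Need L³ ≥ 49 ÷ (27/9973) = 488677/27.
26³ = 17576 < 488677/27 ≤ 19683 = 27³, so L = 27.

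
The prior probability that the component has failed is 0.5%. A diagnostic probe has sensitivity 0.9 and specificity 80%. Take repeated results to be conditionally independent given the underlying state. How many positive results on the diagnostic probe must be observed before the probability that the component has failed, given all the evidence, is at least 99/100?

Prior odds: 0.005 ÷ 0.995 = 1/199.
False-positive rate = 1 − 0.8 = 0.2; likelihood ratio of a positive = 0.9/0.2 = 4.5.
Target odds: 0.99 ÷ 0.01 = 99.
Need (1/199) × 4.5ⁿ ≥ 99, i.e. 4.5ⁿ ≥ 19701.
4.5⁶ = 8303.765625 falls short of 19701 but 4.5⁷ = 4782969/128 reaches it, so n = 7.

7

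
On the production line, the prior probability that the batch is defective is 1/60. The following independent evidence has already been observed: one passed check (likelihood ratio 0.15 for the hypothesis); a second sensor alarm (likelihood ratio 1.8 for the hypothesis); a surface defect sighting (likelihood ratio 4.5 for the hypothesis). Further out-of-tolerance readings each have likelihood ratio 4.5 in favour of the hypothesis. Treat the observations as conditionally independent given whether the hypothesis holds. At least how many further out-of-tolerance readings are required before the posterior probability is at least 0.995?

7

Prior odds = (1/60)/(59/60) = 1/59.
Combined Bayes factor of the evidence already in hand = 0.15 × 1.8 × 4.5 = 1.215.
Odds after that evidence = (1/59) × 1.215 = 243/11800.
Target odds = 0.995/0.005 = 199.
Need 4.5ⁿ ≥ 199 ÷ (243/11800) = 2348200/243.
4.5⁶ = 8303.765625 falls short of 2348200/243 but 4.5⁷ = 4782969/128 reaches it, so n = 7.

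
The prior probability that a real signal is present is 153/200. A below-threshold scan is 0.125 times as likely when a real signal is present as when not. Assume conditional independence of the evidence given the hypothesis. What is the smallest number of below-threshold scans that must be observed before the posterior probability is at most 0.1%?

4

Prior odds: 0.765 ÷ 0.235 = 153/47.
Likelihood ratio per below-threshold scan = 0.125.
Target odds: 0.001 ÷ 0.999 = 1/999.
Need (153/47) × 0.125ⁿ ≤ 1/999, i.e. 0.125ⁿ ≤ 47/152847.
0.125³ = 0.001953125 is still above 47/152847 but 0.125⁴ = 1/4096 is at or below it, so n = 4.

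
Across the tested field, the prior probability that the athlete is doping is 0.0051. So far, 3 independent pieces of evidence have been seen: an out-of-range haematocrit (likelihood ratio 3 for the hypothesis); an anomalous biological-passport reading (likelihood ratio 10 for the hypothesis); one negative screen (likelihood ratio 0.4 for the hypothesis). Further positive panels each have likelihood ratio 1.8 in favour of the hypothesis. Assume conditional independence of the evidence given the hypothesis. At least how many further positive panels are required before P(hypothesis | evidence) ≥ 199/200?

14

Prior odds = 0.0051/0.9949 = 51/9949.
Combined Bayes factor of the evidence already in hand = 3 × 10 × 0.4 = 12.
Odds after that evidence = (51/9949) × 12 = 612/9949.
Target odds = 0.995/0.005 = 199.
Need 1.8ⁿ ≥ 199 ÷ (612/9949) = 1979851/612.
1.8¹³ ≈2082.3 falls short of 1979851/612 but 1.8¹⁴ ≈3748.13 reaches it, so n = 14.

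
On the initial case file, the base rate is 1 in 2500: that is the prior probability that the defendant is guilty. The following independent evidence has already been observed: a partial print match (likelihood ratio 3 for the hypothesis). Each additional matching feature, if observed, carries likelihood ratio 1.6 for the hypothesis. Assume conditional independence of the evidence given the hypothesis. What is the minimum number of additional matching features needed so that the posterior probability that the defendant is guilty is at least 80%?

Prior odds = 0.0004/0.9996 = 1/2499.
Bayes factor of the evidence already in hand = 3.
Odds after that evidence = (1/2499) × 3 = 1/833.
Target odds = 0.8/0.2 = 4.
Need 1.6ⁿ ≥ 4 ÷ (1/833) = 3332.
1.6¹⁷ ≈2951.48 falls short of 3332 but 1.6¹⁸ ≈4722.37 reaches it, so n = 18.

18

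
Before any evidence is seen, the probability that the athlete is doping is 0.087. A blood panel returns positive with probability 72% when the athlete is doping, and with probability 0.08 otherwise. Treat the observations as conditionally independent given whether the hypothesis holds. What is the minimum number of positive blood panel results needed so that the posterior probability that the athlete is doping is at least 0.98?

3

Prior odds = 0.087/0.913 = 87/913.
Likelihood ratio of a positive result = 0.72/0.08 = 9.
Target posterior odds = 0.98/0.02 = 49.
Require 9ⁿ ≥ 49 ÷ (87/913) = 44737/87.
9² = 81 falls short of 44737/87 but 9³ = 729 reaches it, so n = 3.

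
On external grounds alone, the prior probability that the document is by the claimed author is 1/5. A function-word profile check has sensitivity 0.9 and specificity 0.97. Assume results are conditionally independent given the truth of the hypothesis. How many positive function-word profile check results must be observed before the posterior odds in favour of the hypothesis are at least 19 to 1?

2

Prior odds = 0.2/0.8 = 0.25.
False-positive rate = 1 − 0.97 = 0.03; likelihood ratio of a positive = 0.9/0.03 = 30.
Target odds = 19.
Need 0.25 × 30ⁿ ≥ 19, i.e. 30ⁿ ≥ 76.
30¹ = 30 falls short of 76 but 30² = 900 reaches it, so n = 2.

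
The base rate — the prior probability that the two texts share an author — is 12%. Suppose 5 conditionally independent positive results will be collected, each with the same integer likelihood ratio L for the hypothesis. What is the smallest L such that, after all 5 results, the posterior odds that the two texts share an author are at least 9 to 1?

3

Prior odds = 0.12/0.88 = 3/22.
Target odds = 9.
Need L⁵ ≥ 9 ÷ (3/22) = 66.
2⁵ = 32 < 66 ≤ 243 = 3⁵, so L = 3.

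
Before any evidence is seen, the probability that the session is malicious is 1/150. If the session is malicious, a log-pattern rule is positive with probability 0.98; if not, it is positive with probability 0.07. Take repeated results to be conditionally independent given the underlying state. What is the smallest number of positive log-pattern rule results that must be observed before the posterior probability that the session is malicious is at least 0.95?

Prior odds: (1/150) ÷ (149/150) = 1/149.
Likelihood ratio of a positive = 0.98/0.07 = 14.
Target posterior odds = 0.95/0.05 = 19.
Need (1/149) × 14ⁿ ≥ 19, i.e. 14ⁿ ≥ 2831.
14³ = 2744 falls short of 2831 but 14⁴ = 38416 reaches it, so n = 4.

4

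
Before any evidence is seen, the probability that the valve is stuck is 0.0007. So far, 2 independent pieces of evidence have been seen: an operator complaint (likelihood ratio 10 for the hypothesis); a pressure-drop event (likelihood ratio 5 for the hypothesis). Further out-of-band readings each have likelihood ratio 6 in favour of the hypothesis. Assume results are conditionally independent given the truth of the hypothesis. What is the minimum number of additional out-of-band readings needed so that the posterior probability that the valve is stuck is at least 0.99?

5

Prior odds = 0.0007/0.9993 = 7/9993.
Combined Bayes factor of the evidence already in hand = 10 × 5 = 50.
Odds after that evidence = (7/9993) × 50 = 350/9993.
Target odds = 0.99/0.01 = 99.
Need 6ⁿ ≥ 99 ÷ (350/9993) = 989307/350.
6⁴ = 1296 falls short of 989307/350 but 6⁵ = 7776 reaches it, so n = 5.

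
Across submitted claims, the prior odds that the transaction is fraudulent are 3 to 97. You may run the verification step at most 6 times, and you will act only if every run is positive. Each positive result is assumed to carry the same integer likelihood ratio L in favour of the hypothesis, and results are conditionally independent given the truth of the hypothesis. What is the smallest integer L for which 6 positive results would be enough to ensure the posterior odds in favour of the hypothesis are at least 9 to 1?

3

Prior odds = 3/97.
Target odds = 9.
Need L⁶ ≥ 9 ÷ (3/97) = 291.
2⁶ = 64 < 291 ≤ 729 = 3⁶, so L = 3.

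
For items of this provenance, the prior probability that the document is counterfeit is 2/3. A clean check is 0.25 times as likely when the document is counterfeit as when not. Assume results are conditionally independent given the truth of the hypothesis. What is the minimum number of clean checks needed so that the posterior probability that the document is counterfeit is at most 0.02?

Prior odds = (2/3)/(1/3) = 2.
Likelihood ratio per clean check = 0.25.
Target posterior odds = 0.02/0.98 = 1/49.
Need 2 × 0.25ⁿ ≤ 1/49, i.e. 0.25ⁿ ≤ 1/98.
0.25³ = 0.015625 is still above 1/98 but 0.25⁴ = 0.00390625 is at or below it, so n = 4.

4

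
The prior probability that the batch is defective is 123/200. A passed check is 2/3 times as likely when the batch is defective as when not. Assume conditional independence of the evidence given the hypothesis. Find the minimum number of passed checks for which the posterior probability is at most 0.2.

Prior odds: 0.615 ÷ 0.385 = 123/77.
Likelihood ratio per passed check = 2/3.
Target odds: 0.2 ÷ 0.8 = 0.25.
Need (123/77) × (2/3)ⁿ ≤ 0.25, i.e. (2/3)ⁿ ≤ 77/492.
(2/3)⁴ = 16/81 is still above 77/492 but (2/3)⁵ = 32/243 is at or below it, so n = 5.

5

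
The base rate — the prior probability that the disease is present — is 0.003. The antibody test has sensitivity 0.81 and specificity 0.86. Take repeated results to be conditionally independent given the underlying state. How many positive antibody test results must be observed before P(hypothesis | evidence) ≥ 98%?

6

Prior odds = 0.003/0.997 = 3/997.
False-positive rate = 1 − 0.86 = 0.14; likelihood ratio of a positive = 0.81/0.14 = 81/14.
Target odds: 0.98 ÷ 0.02 = 49.
Need (3/997) × (81/14)ⁿ ≥ 49, i.e. (81/14)ⁿ ≥ 48853/3.
(81/14)⁵ ≈6483.13 falls short of 48853/3 but (81/14)⁶ ≈37509.6 reaches it, so n = 6.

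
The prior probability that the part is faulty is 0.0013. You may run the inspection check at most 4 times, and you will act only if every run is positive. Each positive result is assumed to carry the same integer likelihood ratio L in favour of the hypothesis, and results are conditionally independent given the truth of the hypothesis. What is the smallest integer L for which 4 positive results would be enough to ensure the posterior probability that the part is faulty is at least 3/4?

7

Prior odds = 0.0013/0.9987 = 13/9987.
Target odds = 0.75/0.25 = 3.
Need L⁴ ≥ 3 ÷ (13/9987) = 29961/13.
6⁴ = 1296 < 29961/13 ≤ 2401 = 7⁴, so L = 7.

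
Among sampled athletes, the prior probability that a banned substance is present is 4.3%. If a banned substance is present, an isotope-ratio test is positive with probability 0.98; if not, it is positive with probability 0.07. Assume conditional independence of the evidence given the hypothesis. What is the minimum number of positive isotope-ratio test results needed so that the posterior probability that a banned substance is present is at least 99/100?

Prior odds = 0.043/0.957 = 43/957.
Likelihood ratio of a positive = 0.98/0.07 = 14.
Target odds: 0.99 ÷ 0.01 = 99.
Need (43/957) × 14ⁿ ≥ 99, i.e. 14ⁿ ≥ 94743/43.
14² = 196 falls short of 94743/43 but 14³ = 2744 reaches it, so n = 3.

3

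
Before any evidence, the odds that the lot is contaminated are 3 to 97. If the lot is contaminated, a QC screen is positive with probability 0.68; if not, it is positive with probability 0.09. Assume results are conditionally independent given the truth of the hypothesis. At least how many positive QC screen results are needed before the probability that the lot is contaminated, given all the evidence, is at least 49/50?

4

Prior odds = 3/97.
Likelihood ratio of a positive = 0.68/0.09 = 68/9.
Target posterior odds = 0.98/0.02 = 49.
Require (68/9)ⁿ ≥ 49 ÷ (3/97) = 4753/3.
(68/9)³ = 314432/729 falls short of 4753/3 but (68/9)⁴ = 21381376/6561 reaches it, so n = 4.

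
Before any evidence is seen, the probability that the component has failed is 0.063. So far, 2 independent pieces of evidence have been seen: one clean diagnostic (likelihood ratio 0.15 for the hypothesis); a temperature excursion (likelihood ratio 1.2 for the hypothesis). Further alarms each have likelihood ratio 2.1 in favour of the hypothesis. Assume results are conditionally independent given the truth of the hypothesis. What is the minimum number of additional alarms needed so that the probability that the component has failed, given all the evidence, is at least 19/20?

Prior odds = 0.063/0.937 = 63/937.
Combined Bayes factor of the evidence already in hand = 0.15 × 1.2 = 0.18.
Odds after that evidence = (63/937) × 0.18 = 567/46850.
Target odds = 0.95/0.05 = 19.
Need 2.1ⁿ ≥ 19 ÷ (567/46850) = 890150/567.
2.1⁹ ≈794.28 falls short of 890150/567 but 2.1¹⁰ ≈1667.99 reaches it, so n = 10.

10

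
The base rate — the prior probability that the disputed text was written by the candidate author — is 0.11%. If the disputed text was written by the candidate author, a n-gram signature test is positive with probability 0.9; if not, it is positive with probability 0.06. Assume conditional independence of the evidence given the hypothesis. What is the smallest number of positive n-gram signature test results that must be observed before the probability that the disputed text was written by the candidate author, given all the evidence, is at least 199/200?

Prior odds: 0.0011 ÷ 0.9989 = 11/9989.
Likelihood ratio of a positive = 0.9/0.06 = 15.
Target odds: 0.995 ÷ 0.005 = 199.
Require 15ⁿ ≥ 199 ÷ (11/9989) = 1987811/11.
15⁴ = 50625 falls short of 1987811/11 but 15⁵ = 759375 reaches it, so n = 5.

5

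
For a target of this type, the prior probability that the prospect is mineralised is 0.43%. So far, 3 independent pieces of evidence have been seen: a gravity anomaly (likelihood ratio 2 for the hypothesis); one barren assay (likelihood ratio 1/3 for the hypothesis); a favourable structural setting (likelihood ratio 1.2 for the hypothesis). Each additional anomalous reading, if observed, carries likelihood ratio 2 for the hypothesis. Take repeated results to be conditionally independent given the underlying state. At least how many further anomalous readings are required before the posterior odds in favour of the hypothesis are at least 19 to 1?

Prior odds = 0.0043/0.9957 = 43/9957.
Combined Bayes factor of the evidence already in hand = 2 × (1/3) × 1.2 = 0.8.
Odds after that evidence = (43/9957) × 0.8 = 172/49785.
Target odds = 19.
Need 2ⁿ ≥ 19 ÷ (172/49785) = 945915/172.
2¹² = 4096 falls short of 945915/172 but 2¹³ = 8192 reaches it, so n = 13.

13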